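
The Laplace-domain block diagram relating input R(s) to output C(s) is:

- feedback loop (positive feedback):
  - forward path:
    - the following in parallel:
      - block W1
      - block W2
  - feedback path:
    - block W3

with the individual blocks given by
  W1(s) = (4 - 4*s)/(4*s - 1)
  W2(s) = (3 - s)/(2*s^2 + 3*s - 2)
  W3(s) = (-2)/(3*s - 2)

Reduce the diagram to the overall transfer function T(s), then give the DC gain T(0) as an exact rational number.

(1) parallel reduction of W1, W2 -> (-8*s^3 - 8*s^2 + 33*s - 11)/(8*s^3 + 10*s^2 - 11*s + 2)
(2) reduce the feedback loop with forward (W1+W2) and return W3 -> (-24*s^4 - 8*s^3 + 115*s^2 - 99*s + 22)/(24*s^4 - 2*s^3 - 69*s^2 + 94*s - 26)
The step-2 result is T(s). Setting s = 0: T(0) = 22/(-26) = -11/13.

Therefore the answer is -11/13.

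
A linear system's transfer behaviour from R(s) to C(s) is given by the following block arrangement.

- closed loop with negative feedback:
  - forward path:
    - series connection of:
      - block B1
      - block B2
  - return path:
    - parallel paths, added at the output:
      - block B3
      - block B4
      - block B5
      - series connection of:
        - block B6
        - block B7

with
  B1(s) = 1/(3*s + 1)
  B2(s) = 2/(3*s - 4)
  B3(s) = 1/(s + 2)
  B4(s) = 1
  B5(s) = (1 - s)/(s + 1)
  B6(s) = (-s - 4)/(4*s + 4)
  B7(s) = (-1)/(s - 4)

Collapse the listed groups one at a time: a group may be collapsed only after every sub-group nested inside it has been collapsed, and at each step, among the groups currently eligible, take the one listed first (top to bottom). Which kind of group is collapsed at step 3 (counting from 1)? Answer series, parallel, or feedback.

The answer is parallel.

Reasoning:
(1) reduce the series chain B1, B2
(2) combine B6, B7 in series
(3) reduce the parallel group B3, B4, B5, (B6*B7)
(4) apply the feedback formula to (B1*B2), (B3+B4+B5+(B6*B7))
So the answer for step 3 is parallel.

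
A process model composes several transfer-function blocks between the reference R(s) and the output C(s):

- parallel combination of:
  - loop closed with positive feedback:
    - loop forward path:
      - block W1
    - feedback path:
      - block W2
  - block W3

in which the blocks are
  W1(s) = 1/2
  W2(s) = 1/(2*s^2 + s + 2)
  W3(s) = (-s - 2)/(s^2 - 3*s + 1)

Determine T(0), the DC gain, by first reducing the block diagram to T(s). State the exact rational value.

Reducing step by step:

Step 1: apply the feedback formula to W1, W2; result (2*s^2 + s + 2)/(4*s^2 + 2*s + 3)
Step 2: sum the parallel branches [W1/(1-W1*W2)], W3; result (2*s^4 - 9*s^3 - 9*s^2 - 12*s - 4)/(4*s^4 - 10*s^3 + s^2 - 7*s + 3)
That last expression is T(s); at s = 0 only the constant terms survive, so T(0) = -4/3.

Answer: -4/3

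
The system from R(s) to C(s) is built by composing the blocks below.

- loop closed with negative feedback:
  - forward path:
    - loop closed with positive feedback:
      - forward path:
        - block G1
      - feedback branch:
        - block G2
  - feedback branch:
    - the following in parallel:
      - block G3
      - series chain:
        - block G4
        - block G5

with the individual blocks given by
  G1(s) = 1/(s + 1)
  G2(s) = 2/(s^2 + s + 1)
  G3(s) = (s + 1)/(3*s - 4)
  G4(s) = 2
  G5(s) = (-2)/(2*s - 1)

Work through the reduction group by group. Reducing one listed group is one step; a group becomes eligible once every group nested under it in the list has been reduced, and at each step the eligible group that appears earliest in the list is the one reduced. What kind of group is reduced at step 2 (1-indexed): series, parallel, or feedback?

Answer: series

Working:
Step 1: apply the feedback formula to G1, G2
Step 2: multiply G4, G5 (series)
Step 3: sum the parallel branches G3, (G4*G5)
Step 4: collapse the loop ([G1/(1-G1*G2)] forward, (G3+(G4*G5)) return)
So the answer for step 2 is series.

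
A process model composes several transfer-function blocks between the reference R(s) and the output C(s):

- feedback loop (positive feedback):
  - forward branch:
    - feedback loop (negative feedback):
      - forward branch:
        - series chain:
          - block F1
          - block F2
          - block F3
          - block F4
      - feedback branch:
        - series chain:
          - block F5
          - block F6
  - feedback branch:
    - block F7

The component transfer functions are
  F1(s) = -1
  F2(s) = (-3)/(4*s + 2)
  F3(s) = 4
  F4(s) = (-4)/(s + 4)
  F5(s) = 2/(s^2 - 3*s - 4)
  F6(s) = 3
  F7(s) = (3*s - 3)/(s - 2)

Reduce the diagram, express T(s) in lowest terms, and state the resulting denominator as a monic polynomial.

Step 1 - combine F1, F2, F3, F4 in series -> (-24)/(2*s^2 + 9*s + 4)
Step 2 - combine F5, F6 in series -> 6/(s^2 - 3*s - 4)
Step 3 - feedback reduction of (F1*F2*F3*F4), (F5*F6) -> (-24*s^2 + 72*s + 96)/(2*s^4 + 3*s^3 - 31*s^2 - 48*s - 160)
Step 4 - collapse the loop ([(F1*F2*F3*F4)/(1+(F1*F2*F3*F4)*(F5*F6))] forward, F7 return) -> (-24*s^3 + 120*s^2 - 48*s - 192)/(2*s^5 - s^4 + 35*s^3 - 274*s^2 - 136*s + 608)
Step 4 gives the fully reduced T(s), with no common factor left to cancel. The denominator's leading coefficient is 2, so divide each of its coefficients by 2 to get the monic form.

Hence the answer: s^5 - s^4/2 + 35*s^3/2 - 137*s^2 - 68*s + 304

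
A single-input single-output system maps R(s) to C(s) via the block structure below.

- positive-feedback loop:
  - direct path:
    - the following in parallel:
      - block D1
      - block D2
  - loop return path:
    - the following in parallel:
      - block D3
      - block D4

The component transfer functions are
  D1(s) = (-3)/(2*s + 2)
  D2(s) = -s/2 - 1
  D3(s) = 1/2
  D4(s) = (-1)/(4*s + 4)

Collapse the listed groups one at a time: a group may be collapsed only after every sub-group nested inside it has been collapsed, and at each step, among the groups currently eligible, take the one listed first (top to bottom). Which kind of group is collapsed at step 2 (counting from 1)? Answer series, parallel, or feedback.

Step 1 - parallel reduction of D1, D2
Step 2 - parallel reduction of D3, D4
Step 3 - feedback reduction of (D1+D2), (D3+D4)
The group at step 2 is a parallel group.

Answer: parallel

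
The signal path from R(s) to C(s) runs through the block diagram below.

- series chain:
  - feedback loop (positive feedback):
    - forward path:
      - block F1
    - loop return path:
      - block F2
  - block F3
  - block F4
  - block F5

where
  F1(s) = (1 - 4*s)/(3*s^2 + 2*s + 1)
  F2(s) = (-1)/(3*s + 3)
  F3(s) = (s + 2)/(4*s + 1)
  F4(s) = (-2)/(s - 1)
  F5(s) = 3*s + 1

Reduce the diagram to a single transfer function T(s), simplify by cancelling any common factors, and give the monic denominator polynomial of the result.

Step 1: collapse the loop (F1 forward, F2 return); result (-12*s^2 - 9*s + 3)/(9*s^3 + 15*s^2 + 5*s + 4)
Step 2: multiply [F1/(1-F1*F2)], F3, F4, F5 (series); result (72*s^4 + 222*s^3 + 156*s^2 - 6*s - 12)/(36*s^5 + 33*s^4 - 34*s^3 - 14*s^2 - 17*s - 4)
The result of step 2 is T(s) in lowest terms. Its denominator has leading coefficient 36; dividing the denominator through by 36 makes it monic.

Hence the answer: s^5 + 11*s^4/12 - 17*s^3/18 - 7*s^2/18 - 17*s/36 - 1/9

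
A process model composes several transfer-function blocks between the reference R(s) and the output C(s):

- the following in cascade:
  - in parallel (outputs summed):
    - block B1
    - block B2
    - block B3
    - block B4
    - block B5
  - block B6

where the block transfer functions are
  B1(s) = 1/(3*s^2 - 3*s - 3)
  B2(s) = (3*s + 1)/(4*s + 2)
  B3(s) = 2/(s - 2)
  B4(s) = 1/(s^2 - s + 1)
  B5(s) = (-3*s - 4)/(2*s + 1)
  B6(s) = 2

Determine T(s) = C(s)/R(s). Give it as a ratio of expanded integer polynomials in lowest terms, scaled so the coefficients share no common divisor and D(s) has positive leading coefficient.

The answer is (-9*s^6 + 39*s^5 + 19*s^4 - 127*s^3 + 63*s^2 + 7*s - 46)/(6*s^6 - 21*s^5 + 18*s^4 + 3*s^3 - 12*s^2 + 9*s + 6).

Reasoning:
1. reduce the parallel group B1, B2, B3, B4, B5 gives (-9*s^6 + 39*s^5 + 19*s^4 - 127*s^3 + 63*s^2 + 7*s - 46)/(12*s^6 - 42*s^5 + 36*s^4 + 6*s^3 - 24*s^2 + 18*s + 12)
2. combine (B1+B2+B3+B4+B5), B6 in series - this is the overall T(s), already in the required normalized form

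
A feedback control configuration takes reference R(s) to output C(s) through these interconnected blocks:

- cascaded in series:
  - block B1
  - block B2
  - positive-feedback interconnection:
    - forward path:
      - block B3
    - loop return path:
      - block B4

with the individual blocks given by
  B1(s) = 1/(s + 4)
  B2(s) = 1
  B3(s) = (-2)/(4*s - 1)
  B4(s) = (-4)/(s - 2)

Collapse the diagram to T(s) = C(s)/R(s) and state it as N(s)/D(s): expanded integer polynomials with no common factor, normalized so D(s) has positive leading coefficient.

Answer: (4 - 2*s)/(4*s^3 + 7*s^2 - 42*s - 24)

Working:
[1] reduce the feedback loop with forward B3 and return B4: (4 - 2*s)/(4*s^2 - 9*s - 6)
[2] reduce the series chain B1, B2, [B3/(1-B3*B4)]: this yields T(s), and no further normalization is needed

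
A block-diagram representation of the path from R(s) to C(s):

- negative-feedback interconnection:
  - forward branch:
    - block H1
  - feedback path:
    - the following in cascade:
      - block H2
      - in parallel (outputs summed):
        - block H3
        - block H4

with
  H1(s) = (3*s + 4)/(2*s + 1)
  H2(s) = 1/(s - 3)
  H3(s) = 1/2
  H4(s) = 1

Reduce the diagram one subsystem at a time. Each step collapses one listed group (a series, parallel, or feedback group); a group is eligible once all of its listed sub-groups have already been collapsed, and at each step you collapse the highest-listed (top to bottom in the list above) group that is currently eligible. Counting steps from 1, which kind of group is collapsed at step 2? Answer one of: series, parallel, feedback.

1. combine H3, H4 in parallel
2. cascade H2, (H3+H4)
3. apply the feedback formula to H1, (H2*(H3+H4))
So the answer for step 2 is series.

Answer: series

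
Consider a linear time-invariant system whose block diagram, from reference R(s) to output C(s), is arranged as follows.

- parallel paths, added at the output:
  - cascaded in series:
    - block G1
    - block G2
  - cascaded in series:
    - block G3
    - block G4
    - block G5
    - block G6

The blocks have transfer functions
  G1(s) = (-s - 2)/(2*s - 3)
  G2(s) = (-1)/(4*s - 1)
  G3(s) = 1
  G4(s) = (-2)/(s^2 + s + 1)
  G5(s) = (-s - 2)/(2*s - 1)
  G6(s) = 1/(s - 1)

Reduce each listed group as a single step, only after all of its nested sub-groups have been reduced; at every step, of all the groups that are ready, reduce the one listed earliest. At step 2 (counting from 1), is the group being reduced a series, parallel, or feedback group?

1. reduce the series chain G1, G2
2. multiply G3, G4, G5, G6 (series)
3. parallel reduction of (G1*G2), (G3*G4*G5*G6)
So the answer for step 2 is series.

Final answer: series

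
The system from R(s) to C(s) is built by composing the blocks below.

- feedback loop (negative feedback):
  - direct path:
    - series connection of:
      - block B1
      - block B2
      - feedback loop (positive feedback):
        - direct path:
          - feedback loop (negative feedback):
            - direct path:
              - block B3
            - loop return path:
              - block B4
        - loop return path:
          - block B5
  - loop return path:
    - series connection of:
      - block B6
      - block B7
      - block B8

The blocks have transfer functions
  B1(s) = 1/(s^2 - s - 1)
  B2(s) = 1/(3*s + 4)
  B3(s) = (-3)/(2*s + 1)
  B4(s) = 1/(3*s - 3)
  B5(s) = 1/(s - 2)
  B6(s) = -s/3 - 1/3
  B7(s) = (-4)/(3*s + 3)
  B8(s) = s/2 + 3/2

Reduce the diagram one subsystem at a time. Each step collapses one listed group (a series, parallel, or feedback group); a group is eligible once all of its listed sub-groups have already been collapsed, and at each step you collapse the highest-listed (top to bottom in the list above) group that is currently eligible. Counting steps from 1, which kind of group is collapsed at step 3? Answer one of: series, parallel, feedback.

Reducing step by step:

Step 1 - apply the feedback formula to B3, B4
Step 2 - apply the feedback formula to [B3/(1+B3*B4)], B5
Step 3 - multiply B1, B2, [[B3/(1+B3*B4)]/(1-[B3/(1+B3*B4)]*B5)] (series)
Step 4 - series reduction of B6, B7, B8
Step 5 - feedback reduction of (B1*B2*[[B3/(1+B3*B4)]/(1-[B3/(1+B3*B4)]*B5)]), (B6*B7*B8)
So the answer for step 3 is series.

Answer: series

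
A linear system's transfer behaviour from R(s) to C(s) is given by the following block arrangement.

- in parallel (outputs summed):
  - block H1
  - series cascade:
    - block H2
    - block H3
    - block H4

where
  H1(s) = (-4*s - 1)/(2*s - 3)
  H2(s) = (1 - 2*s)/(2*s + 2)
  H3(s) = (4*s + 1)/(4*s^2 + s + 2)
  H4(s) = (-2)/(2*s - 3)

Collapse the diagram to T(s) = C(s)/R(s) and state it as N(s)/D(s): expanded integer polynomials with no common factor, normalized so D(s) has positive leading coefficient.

Answer: (-16*s^4 - 24*s^3 - 9*s^2 - 13*s - 3)/(8*s^4 - 2*s^3 - 9*s^2 - 5*s - 6)

Working:
(1) cascade H2, H3, H4 = (8*s^2 - 2*s - 1)/(8*s^4 - 2*s^3 - 9*s^2 - 5*s - 6)
(2) reduce the parallel group H1, (H2*H3*H4), giving the overall T(s)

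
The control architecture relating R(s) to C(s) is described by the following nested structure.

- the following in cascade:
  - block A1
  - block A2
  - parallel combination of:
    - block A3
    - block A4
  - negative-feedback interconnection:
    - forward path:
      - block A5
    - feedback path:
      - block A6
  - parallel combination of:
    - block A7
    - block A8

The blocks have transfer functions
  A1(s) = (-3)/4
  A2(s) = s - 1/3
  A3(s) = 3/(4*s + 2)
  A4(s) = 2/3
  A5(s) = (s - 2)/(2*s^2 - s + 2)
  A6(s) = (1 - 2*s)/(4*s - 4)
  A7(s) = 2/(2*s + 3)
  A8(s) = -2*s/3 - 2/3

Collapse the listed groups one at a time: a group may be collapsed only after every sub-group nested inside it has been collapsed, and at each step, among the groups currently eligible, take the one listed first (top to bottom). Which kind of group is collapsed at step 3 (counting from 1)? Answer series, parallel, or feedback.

1. add A3, A4 (parallel)
2. reduce the feedback loop with forward A5 and return A6
3. add A7, A8 (parallel)
4. series reduction of A1, A2, (A3+A4), [A5/(1+A5*A6)], (A7+A8)
So the answer for step 3 is parallel.

Answer: parallel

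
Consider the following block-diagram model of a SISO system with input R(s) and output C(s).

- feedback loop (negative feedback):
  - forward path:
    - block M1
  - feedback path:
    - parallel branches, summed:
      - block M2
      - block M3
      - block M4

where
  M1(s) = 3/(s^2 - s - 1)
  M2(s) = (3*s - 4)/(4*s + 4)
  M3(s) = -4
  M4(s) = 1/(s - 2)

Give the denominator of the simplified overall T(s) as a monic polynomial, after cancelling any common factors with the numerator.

The answer is s^4 - 2*s^3 - 47*s^2/4 + 21*s/2 + 35.

Reasoning:
(1) add M2, M3, M4 (parallel); result (-13*s^2 + 10*s + 44)/(4*s^2 - 4*s - 8)
(2) apply the feedback formula to M1, (M2+M3+M4); result (12*s^2 - 12*s - 24)/(4*s^4 - 8*s^3 - 47*s^2 + 42*s + 140)
T(s) is the step-2 result (common factors already cancelled). Leading coefficient of the denominator: 4. Divide through by 4 for the monic polynomial.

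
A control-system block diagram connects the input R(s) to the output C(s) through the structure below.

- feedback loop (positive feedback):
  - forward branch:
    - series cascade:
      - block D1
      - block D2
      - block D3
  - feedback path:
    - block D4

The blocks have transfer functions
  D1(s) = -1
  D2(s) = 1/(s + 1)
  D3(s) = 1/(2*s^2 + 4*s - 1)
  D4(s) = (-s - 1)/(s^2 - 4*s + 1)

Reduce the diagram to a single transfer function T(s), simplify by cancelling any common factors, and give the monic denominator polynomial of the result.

Step 1: combine D1, D2, D3 in series = (-1)/(2*s^3 + 6*s^2 + 3*s - 1)
Step 2: feedback reduction of (D1*D2*D3), D4 = (-s^2 + 4*s - 1)/(2*s^5 - 2*s^4 - 19*s^3 - 7*s^2 + 6*s - 2)
The result of step 2 is T(s) in lowest terms. Its denominator has leading coefficient 2; dividing the denominator through by 2 makes it monic.

Hence the answer: s^5 - s^4 - 19*s^3/2 - 7*s^2/2 + 3*s - 1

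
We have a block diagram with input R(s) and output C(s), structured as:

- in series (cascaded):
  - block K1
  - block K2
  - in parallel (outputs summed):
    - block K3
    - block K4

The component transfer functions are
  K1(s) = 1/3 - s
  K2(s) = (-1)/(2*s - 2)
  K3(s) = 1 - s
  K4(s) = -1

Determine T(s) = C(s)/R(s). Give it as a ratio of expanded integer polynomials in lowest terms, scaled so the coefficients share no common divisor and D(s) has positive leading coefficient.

Step 1. sum the parallel branches K3, K4; result -s
Step 2. combine K1, K2, (K3+K4) in series: this yields T(s), and no further normalization is needed

Hence the answer: (-3*s^2 + s)/(6*s - 6)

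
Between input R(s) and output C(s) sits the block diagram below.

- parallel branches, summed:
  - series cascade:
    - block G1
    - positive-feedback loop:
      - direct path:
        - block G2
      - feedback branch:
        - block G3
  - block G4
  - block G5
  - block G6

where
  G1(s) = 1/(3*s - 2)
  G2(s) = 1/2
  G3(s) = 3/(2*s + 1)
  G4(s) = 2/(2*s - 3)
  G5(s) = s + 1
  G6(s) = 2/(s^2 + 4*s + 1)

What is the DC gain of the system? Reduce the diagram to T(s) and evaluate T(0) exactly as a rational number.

Step 1 - close the feedback loop around G2, G3 -> (2*s + 1)/(4*s - 1)
Step 2 - series reduction of G1, [G2/(1-G2*G3)] -> (2*s + 1)/(12*s^2 - 11*s + 2)
Step 3 - combine (G1*[G2/(1-G2*G3)]), G4, G5, G6 in parallel -> (24*s^6 + 62*s^5 - 105*s^4 + 47*s^3 - 94*s^2 + 59*s - 17)/(24*s^5 + 38*s^4 - 171*s^3 + 84*s^2 + 13*s - 6)
The step-3 result is T(s). Setting s = 0: T(0) = -17/(-6) = 17/6.

Hence the answer: 17/6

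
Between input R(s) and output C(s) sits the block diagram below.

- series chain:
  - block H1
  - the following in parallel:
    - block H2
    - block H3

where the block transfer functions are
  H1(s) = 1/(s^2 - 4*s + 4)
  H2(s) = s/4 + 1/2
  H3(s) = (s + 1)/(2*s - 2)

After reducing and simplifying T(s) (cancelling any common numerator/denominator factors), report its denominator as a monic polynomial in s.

The answer is s^3 - 5*s^2 + 8*s - 4.

Reasoning:
[1] sum the parallel branches H2, H3 = (s^2 + 3*s)/(4*s - 4)
[2] series reduction of H1, (H2+H3) = (s^2 + 3*s)/(4*s^3 - 20*s^2 + 32*s - 16)
No further cancellation is possible in the step-2 result, so that is T(s). Its denominator becomes monic after dividing by the leading coefficient 4.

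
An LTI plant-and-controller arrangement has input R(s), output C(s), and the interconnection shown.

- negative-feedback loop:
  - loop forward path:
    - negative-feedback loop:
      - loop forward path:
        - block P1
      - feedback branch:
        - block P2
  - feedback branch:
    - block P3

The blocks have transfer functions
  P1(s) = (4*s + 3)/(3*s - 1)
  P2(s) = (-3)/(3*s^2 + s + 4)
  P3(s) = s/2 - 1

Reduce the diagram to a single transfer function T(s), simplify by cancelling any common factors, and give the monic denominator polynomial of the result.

Reducing step by step:

1. apply the feedback formula to P1, P2: (12*s^3 + 13*s^2 + 19*s + 12)/(9*s^3 - s - 13)
2. close the feedback loop around [P1/(1+P1*P2)], P3: (24*s^3 + 26*s^2 + 38*s + 24)/(12*s^4 + 7*s^3 - 7*s^2 - 28*s - 50)
T(s) is the step-2 result (common factors already cancelled). Leading coefficient of the denominator: 12. Divide through by 12 for the monic polynomial.

Answer: s^4 + 7*s^3/12 - 7*s^2/12 - 7*s/3 - 25/6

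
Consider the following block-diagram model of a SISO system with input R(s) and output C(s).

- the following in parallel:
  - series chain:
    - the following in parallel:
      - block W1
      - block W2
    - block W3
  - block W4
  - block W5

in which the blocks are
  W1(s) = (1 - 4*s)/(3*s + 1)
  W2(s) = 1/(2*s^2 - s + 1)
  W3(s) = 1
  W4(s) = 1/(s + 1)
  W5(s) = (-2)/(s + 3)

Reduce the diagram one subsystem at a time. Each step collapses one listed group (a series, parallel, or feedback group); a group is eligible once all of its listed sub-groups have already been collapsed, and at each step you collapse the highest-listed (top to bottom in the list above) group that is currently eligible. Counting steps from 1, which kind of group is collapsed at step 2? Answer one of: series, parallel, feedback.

The answer is series.

Reasoning:
[1] add W1, W2 (parallel)
[2] cascade (W1+W2), W3
[3] sum the parallel branches ((W1+W2)*W3), W4, W5
So the answer for step 2 is series.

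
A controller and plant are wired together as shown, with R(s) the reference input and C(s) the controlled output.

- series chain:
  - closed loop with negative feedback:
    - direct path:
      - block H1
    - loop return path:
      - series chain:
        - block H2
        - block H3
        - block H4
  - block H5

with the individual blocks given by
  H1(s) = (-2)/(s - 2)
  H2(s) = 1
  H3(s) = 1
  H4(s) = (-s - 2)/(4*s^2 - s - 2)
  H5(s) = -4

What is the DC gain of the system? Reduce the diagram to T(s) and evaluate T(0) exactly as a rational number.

The answer is -2.

Reasoning:
Step 1 - reduce the series chain H2, H3, H4; result (-s - 2)/(4*s^2 - s - 2)
Step 2 - feedback reduction of H1, (H2*H3*H4); result (-8*s^2 + 2*s + 4)/(4*s^3 - 9*s^2 + 2*s + 8)
Step 3 - reduce the series chain [H1/(1+H1*(H2*H3*H4))], H5; result (32*s^2 - 8*s - 16)/(4*s^3 - 9*s^2 + 2*s + 8)
Step 3 gives the overall T(s). Then T(0) = -16/8 = -2.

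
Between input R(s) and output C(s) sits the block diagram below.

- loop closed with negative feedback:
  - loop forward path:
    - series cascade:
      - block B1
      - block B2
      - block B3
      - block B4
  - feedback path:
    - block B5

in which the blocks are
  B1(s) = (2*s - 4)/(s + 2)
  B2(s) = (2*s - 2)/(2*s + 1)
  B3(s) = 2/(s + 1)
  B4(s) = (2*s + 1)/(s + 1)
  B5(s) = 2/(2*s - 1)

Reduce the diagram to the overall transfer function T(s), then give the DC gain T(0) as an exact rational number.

Answer: -8/15

Working:
[1] reduce the series chain B1, B2, B3, B4 = (8*s^2 - 24*s + 16)/(s^3 + 4*s^2 + 5*s + 2)
[2] apply the feedback formula to (B1*B2*B3*B4), B5 = (16*s^3 - 56*s^2 + 56*s - 16)/(2*s^4 + 7*s^3 + 22*s^2 - 49*s + 30)
Evaluating the step-2 result (the overall T(s)) at s = 0 gives T(0) = -16/30 = -8/15.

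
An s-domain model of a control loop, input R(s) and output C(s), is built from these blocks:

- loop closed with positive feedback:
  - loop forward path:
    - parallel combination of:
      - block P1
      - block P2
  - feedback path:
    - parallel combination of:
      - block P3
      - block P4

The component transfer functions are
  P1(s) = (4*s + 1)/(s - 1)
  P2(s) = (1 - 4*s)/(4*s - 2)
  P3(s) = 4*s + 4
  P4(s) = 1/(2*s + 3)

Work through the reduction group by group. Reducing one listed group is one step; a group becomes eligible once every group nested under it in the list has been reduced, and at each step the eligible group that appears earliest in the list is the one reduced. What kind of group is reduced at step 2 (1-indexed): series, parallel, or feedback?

Step 1 - sum the parallel branches P1, P2
Step 2 - reduce the parallel group P3, P4
Step 3 - reduce the feedback loop with forward (P1+P2) and return (P3+P4)
At step 2 the group reduced is parallel.

Final answer: parallel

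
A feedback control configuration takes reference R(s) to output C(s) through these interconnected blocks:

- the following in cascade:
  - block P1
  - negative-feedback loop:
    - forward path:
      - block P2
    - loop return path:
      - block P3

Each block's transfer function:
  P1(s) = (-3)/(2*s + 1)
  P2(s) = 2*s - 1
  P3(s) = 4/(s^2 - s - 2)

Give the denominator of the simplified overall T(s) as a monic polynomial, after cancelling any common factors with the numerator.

First reduce the diagram to T(s).

(1) collapse the loop (P2 forward, P3 return): (2*s^3 - 3*s^2 - 3*s + 2)/(s^2 + 7*s - 6)
(2) reduce the series chain P1, [P2/(1+P2*P3)]: (-6*s^3 + 9*s^2 + 9*s - 6)/(2*s^3 + 15*s^2 - 5*s - 6)
T(s) is the step-2 result (common factors already cancelled). Leading coefficient of the denominator: 2. Divide through by 2 for the monic polynomial.

Answer: s^3 + 15*s^2/2 - 5*s/2 - 3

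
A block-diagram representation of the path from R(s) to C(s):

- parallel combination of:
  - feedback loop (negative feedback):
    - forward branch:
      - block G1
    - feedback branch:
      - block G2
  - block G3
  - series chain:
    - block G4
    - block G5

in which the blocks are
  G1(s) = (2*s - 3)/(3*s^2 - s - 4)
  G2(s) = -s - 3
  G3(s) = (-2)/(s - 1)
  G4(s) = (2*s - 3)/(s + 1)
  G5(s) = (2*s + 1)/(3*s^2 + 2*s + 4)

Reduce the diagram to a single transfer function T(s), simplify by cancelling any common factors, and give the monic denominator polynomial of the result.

Reducing step by step:

Step 1: feedback reduction of G1, G2; result (2*s - 3)/(s^2 - 4*s + 5)
Step 2: combine G4, G5 in series; result (4*s^2 - 4*s - 3)/(3*s^3 + 5*s^2 + 6*s + 4)
Step 3: parallel reduction of [G1/(1+G1*G2)], G3, (G4*G5); result (4*s^5 - 15*s^4 + 47*s^3 - 58*s^2 - 37*s - 13)/(3*s^6 - 10*s^5 + 8*s^4 + 4*s^3 + 9*s^2 + 6*s - 20)
T(s) is the step-3 result (common factors already cancelled). Leading coefficient of the denominator: 3. Divide through by 3 for the monic polynomial.

Answer: s^6 - 10*s^5/3 + 8*s^4/3 + 4*s^3/3 + 3*s^2 + 2*s - 20/3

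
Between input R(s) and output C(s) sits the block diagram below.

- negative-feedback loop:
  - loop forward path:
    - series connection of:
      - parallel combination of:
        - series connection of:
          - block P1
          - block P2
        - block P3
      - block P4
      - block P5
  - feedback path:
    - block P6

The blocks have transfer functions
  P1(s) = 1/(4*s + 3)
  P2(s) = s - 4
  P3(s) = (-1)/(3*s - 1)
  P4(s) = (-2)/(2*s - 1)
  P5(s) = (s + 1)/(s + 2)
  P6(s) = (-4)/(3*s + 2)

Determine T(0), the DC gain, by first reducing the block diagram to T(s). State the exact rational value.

(1) multiply P1, P2 (series); result (s - 4)/(4*s + 3)
(2) combine (P1*P2), P3 in parallel; result (3*s^2 - 17*s + 1)/(12*s^2 + 5*s - 3)
(3) series reduction of ((P1*P2)+P3), P4, P5; result (-6*s^3 + 28*s^2 + 32*s - 2)/(24*s^4 + 46*s^3 - 15*s^2 - 19*s + 6)
(4) collapse the loop ((((P1*P2)+P3)*P4*P5) forward, P6 return); result (-18*s^4 + 72*s^3 + 152*s^2 + 58*s - 4)/(72*s^5 + 186*s^4 + 71*s^3 - 199*s^2 - 148*s + 20)
Evaluating the step-4 result (the overall T(s)) at s = 0 gives T(0) = -4/20 = -1/5.

Answer: -1/5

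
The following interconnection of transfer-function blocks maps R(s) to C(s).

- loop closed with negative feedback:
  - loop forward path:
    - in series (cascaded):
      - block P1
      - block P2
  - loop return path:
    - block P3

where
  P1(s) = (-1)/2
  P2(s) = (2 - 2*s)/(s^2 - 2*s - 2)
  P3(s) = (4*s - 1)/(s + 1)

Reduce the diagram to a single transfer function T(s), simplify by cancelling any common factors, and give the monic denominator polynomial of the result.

1. multiply P1, P2 (series) gives (s - 1)/(s^2 - 2*s - 2)
2. close the feedback loop around (P1*P2), P3 gives (s^2 - 1)/(s^3 + 3*s^2 - 9*s - 1)
T(s) is the step-2 result (common factors already cancelled). Leading coefficient of the denominator: 1, so no rescaling is needed.

Hence the answer: s^3 + 3*s^2 - 9*s - 1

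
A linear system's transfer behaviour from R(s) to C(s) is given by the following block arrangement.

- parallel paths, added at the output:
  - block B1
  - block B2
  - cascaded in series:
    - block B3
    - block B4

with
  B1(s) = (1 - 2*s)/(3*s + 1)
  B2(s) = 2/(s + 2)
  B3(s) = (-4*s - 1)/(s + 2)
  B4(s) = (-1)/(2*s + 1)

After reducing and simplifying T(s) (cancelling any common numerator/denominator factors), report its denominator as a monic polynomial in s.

Reducing step by step:

(1) series reduction of B3, B4 gives (4*s + 1)/(2*s^2 + 5*s + 2)
(2) add B1, B2, (B3*B4) (parallel) gives (-4*s^3 + 16*s^2 + 18*s + 5)/(6*s^3 + 17*s^2 + 11*s + 2)
T(s) is the step-2 result (common factors already cancelled). Leading coefficient of the denominator: 6. Divide through by 6 for the monic polynomial.

Answer: s^3 + 17*s^2/6 + 11*s/6 + 1/3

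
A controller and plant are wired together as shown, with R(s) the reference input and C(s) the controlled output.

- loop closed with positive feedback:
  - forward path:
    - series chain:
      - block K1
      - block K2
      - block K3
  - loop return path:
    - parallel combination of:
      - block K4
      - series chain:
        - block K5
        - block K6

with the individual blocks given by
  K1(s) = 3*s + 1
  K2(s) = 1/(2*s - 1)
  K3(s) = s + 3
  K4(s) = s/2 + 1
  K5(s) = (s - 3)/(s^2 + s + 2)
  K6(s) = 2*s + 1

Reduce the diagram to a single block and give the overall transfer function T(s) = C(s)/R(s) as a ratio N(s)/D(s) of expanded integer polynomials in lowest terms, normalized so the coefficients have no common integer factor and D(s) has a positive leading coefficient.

The answer is (-6*s^4 - 26*s^3 - 38*s^2 - 46*s - 12)/(3*s^5 + 31*s^4 + 51*s^3 - 47*s^2 - 44*s - 2).

Reasoning:
1. multiply K1, K2, K3 (series); result (3*s^2 + 10*s + 3)/(2*s - 1)
2. series reduction of K5, K6; result (2*s^2 - 5*s - 3)/(s^2 + s + 2)
3. combine K4, (K5*K6) in parallel; result (s^3 + 7*s^2 - 6*s - 2)/(2*s^2 + 2*s + 4)
4. close the feedback loop around (K1*K2*K3), (K4+(K5*K6)), giving the overall T(s)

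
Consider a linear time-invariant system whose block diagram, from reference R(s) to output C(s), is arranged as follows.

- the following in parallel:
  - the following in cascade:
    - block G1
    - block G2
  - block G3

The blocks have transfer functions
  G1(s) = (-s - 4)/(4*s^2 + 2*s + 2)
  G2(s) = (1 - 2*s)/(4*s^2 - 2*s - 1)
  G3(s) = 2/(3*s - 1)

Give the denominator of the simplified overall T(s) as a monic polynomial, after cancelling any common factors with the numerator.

Reducing step by step:

[1] series reduction of G1, G2, giving (2*s^2 + 7*s - 4)/(16*s^4 - 6*s - 2)
[2] parallel reduction of (G1*G2), G3, giving (32*s^4 + 6*s^3 + 19*s^2 - 31*s)/(48*s^5 - 16*s^4 - 18*s^2 + 2)
That last expression is T(s), already simplified. Scaling its denominator by 1/48 (the reciprocal of the leading coefficient) yields the monic denominator.

Answer: s^5 - s^4/3 - 3*s^2/8 + 1/24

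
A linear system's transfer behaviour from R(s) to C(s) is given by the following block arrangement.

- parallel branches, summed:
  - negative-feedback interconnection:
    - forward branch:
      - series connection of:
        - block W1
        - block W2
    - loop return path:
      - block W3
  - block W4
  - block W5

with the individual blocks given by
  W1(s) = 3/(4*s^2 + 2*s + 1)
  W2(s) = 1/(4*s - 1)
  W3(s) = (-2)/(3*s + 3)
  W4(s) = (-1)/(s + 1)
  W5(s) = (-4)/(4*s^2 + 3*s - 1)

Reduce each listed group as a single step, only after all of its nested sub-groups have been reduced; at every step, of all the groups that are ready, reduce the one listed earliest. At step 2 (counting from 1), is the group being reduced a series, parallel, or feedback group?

Answer: feedback

Working:
1. combine W1, W2 in series
2. apply the feedback formula to (W1*W2), W3
3. reduce the parallel group [(W1*W2)/(1+(W1*W2)*W3)], W4, W5
So the answer for step 2 is feedback.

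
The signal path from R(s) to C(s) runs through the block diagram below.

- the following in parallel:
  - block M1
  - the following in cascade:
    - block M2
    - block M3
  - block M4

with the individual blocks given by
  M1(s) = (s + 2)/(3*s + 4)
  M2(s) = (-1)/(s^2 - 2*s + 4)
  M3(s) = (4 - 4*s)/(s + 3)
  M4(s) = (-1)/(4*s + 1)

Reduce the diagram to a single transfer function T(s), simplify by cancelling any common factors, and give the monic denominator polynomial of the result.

Step 1: cascade M2, M3, giving (4*s - 4)/(s^3 + s^2 - 2*s + 12)
Step 2: add M1, (M2*M3), M4 (parallel), giving (4*s^5 + 10*s^4 + 44*s^3 + 62*s^2 + 16*s - 40)/(12*s^5 + 31*s^4 - s^3 + 110*s^2 + 220*s + 48)
Step 2 gives the fully reduced T(s), with no common factor left to cancel. The denominator's leading coefficient is 12, so divide each of its coefficients by 12 to get the monic form.

Hence the answer: s^5 + 31*s^4/12 - s^3/12 + 55*s^2/6 + 55*s/3 + 4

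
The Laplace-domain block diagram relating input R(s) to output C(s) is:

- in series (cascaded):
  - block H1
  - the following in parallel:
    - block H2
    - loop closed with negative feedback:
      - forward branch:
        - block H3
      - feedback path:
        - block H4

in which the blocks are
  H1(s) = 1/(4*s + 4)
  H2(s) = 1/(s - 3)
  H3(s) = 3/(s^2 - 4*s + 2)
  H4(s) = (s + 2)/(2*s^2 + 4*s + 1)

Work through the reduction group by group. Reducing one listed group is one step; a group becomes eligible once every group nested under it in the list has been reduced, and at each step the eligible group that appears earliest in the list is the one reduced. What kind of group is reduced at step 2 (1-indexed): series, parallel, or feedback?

Reducing step by step:

(1) close the feedback loop around H3, H4
(2) combine H2, [H3/(1+H3*H4)] in parallel
(3) combine H1, (H2+[H3/(1+H3*H4)]) in series
So the answer for step 2 is parallel.

Answer: parallel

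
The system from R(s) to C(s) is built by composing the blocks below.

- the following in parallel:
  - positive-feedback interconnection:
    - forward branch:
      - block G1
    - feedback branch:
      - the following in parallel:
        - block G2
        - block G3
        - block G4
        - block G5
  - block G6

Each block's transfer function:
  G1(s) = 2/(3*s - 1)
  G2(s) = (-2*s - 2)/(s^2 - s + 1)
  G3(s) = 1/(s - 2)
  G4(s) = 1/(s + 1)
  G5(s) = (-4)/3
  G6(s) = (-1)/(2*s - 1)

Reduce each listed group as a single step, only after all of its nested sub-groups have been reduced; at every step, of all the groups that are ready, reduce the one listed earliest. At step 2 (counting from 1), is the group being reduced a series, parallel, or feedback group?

1. add G2, G3, G4, G5 (parallel)
2. apply the feedback formula to G1, (G2+G3+G4+G5)
3. sum the parallel branches [G1/(1-G1*(G2+G3+G4+G5))], G6
So the answer for step 2 is feedback.

Final answer: feedback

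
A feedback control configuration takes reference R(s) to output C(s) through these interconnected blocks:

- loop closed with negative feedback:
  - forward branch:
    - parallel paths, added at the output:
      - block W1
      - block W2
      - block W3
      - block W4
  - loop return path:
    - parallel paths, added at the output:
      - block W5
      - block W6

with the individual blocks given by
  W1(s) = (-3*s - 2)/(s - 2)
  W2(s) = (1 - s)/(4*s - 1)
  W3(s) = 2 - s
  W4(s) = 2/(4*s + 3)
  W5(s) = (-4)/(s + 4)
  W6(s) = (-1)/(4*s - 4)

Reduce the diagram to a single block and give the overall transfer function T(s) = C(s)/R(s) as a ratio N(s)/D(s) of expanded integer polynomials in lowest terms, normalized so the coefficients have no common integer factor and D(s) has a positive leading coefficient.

Step 1: reduce the parallel group W1, W2, W3, W4: (-16*s^4 + 4*s^3 - 68*s^2 - 68*s + 16)/(16*s^3 - 24*s^2 - 19*s + 6)
Step 2: combine W5, W6 in parallel: (12 - 17*s)/(4*s^2 + 12*s - 16)
Step 3: reduce the feedback loop with forward (W1+W2+W3+W4) and return (W5+W6); the result is T(s) itself (integer coefficients, no common factor, positive leading denominator coefficient)

Answer: (-16*s^6 - 44*s^5 + 8*s^4 - 288*s^3 + 84*s^2 + 320*s - 64)/(84*s^5 - 41*s^4 + 146*s^3 + 130*s^2 - 178*s + 24)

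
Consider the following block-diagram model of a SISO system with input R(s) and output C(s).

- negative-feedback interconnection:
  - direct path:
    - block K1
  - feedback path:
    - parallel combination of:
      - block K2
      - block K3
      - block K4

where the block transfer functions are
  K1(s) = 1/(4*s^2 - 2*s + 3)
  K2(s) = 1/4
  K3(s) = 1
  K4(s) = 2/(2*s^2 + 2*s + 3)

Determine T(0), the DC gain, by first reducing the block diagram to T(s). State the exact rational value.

Reducing step by step:

(1) reduce the parallel group K2, K3, K4 gives (10*s^2 + 10*s + 23)/(8*s^2 + 8*s + 12)
(2) feedback reduction of K1, (K2+K3+K4) gives (8*s^2 + 8*s + 12)/(32*s^4 + 16*s^3 + 66*s^2 + 10*s + 59)
That last expression is T(s); at s = 0 only the constant terms survive, so T(0) = 12/59.

Answer: 12/59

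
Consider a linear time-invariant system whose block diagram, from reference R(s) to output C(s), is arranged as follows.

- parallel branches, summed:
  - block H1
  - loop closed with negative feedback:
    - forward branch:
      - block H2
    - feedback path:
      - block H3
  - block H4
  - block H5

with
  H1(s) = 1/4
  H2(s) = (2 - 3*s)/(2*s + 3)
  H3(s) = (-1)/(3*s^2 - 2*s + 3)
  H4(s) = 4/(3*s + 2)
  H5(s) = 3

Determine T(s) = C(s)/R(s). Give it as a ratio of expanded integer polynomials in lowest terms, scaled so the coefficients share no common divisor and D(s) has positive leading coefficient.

The answer is (126*s^4 + 519*s^3 + 267*s^2 + 367*s + 342)/(72*s^4 + 108*s^3 + 76*s^2 + 108*s + 56).

Reasoning:
1. collapse the loop (H2 forward, H3 return): (-9*s^3 + 12*s^2 - 13*s + 6)/(6*s^3 + 5*s^2 + 3*s + 7)
2. sum the parallel branches H1, [H2/(1+H2*H3)], H4, H5; the result is T(s) itself (integer coefficients, no common factor, positive leading denominator coefficient)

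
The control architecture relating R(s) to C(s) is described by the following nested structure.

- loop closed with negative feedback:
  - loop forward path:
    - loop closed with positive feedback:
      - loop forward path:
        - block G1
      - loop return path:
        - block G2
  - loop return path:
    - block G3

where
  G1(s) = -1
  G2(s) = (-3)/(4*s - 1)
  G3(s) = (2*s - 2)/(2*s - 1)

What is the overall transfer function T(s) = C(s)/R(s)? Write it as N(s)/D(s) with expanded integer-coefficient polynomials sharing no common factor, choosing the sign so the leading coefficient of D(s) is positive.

Step 1 - close the feedback loop around G1, G2 -> (1 - 4*s)/(4*s - 4)
Step 2 - feedback reduction of [G1/(1-G1*G2)], G3, giving the overall T(s)

Final answer: (8*s^2 - 6*s + 1)/(2*s - 2)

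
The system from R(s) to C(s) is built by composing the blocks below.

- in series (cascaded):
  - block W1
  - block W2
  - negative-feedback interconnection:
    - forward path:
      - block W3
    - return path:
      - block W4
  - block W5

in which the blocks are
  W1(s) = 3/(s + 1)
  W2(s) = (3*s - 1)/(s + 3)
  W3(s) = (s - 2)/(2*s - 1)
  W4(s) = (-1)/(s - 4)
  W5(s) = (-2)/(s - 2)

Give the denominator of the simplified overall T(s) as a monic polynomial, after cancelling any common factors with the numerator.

Step 1 - apply the feedback formula to W3, W4: (s^2 - 6*s + 8)/(2*s^2 - 10*s + 6)
Step 2 - series reduction of W1, W2, [W3/(1+W3*W4)], W5: (-9*s^2 + 39*s - 12)/(s^4 - s^3 - 14*s^2 - 3*s + 9)
No further cancellation is possible in the step-2 result, so that is T(s). Its denominator is already monic.

Hence the answer: s^4 - s^3 - 14*s^2 - 3*s + 9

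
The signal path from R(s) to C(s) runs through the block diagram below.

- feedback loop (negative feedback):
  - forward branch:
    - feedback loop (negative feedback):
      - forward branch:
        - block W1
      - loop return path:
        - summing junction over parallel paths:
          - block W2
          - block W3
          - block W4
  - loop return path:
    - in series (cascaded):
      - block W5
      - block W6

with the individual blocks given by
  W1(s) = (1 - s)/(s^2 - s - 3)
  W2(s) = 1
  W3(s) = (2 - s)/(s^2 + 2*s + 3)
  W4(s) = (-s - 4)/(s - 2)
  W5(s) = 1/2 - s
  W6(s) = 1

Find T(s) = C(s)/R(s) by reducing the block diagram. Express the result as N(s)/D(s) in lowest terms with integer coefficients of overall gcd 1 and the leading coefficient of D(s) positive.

Answer: (-2*s^4 + 2*s^3 + 2*s^2 + 10*s - 12)/(4*s^5 - 5*s^4 + 5*s^3 - 17*s^2 + 63*s - 14)

Working:
Step 1: combine W2, W3, W4 in parallel gives (-7*s^2 - 8*s - 22)/(s^3 - s - 6)
Step 2: close the feedback loop around W1, (W2+W3+W4) gives (-s^4 + s^3 + s^2 + 5*s - 6)/(s^5 - s^4 + 3*s^3 - 4*s^2 + 23*s - 4)
Step 3: reduce the series chain W5, W6 gives 1/2 - s
Step 4: feedback reduction of [W1/(1+W1*(W2+W3+W4))], (W5*W6), which is the overall transfer function T(s) = C(s)/R(s) in lowest terms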